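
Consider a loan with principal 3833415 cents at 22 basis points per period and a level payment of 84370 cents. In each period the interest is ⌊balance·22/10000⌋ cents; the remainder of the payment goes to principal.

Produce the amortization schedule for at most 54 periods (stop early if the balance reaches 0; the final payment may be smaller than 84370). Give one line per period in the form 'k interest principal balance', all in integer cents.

1 8433 75937 3757478
2 8266 76104 3681374
3 8099 76271 3605103
4 7931 76439 3528664
5 7763 76607 3452057
6 7594 76776 3375281
7 7425 76945 3298336
8 7256 77114 3221222
9 7086 77284 3143938
10 6916 77454 3066484
11 6746 77624 2988860
12 6575 77795 2911065
13 6404 77966 2833099
14 6232 78138 2754961
15 6060 78310 2676651
16 5888 78482 2598169
17 5715 78655 2519514
18 5542 78828 2440686
19 5369 79001 2361685
20 5195 79175 2282510
21 5021 79349 2203161
22 4846 79524 2123637
23 4672 79698 2043939
24 4496 79874 1964065
25 4320 80050 1884015
26 4144 80226 1803789
27 3968 80402 1723387
28 3791 80579 1642808
29 3614 80756 1562052
30 3436 80934 1481118
31 3258 81112 1400006
32 3080 81290 1318716
33 2901 81469 1237247
34 2721 81649 1155598
35 2542 81828 1073770
36 2362 82008 991762
37 2181 82189 909573
38 2001 82369 827204
39 1819 82551 744653
40 1638 82732 661921
41 1456 82914 579007
42 1273 83097 495910
43 1091 83279 412631
44 907 83463 329168
45 724 83646 245522
46 540 83830 161692
47 355 84015 77677
48 170 77677 0

1. interest=⌊3833415·22/10000⌋=8433; principal=84370-8433=75937; balance=3833415-75937=3757478
2. interest=⌊3757478·22/10000⌋=8266; principal=84370-8266=76104; balance=3757478-76104=3681374
3. interest=⌊3681374·22/10000⌋=8099; principal=84370-8099=76271; balance=3681374-76271=3605103
4. interest=⌊3605103·22/10000⌋=7931; principal=84370-7931=76439; balance=3605103-76439=3528664
5. interest=⌊3528664·22/10000⌋=7763; principal=84370-7763=76607; balance=3528664-76607=3452057
6. interest=⌊3452057·22/10000⌋=7594; principal=84370-7594=76776; balance=3452057-76776=3375281
7. interest=⌊3375281·22/10000⌋=7425; principal=84370-7425=76945; balance=3375281-76945=3298336
8. interest=⌊3298336·22/10000⌋=7256; principal=84370-7256=77114; balance=3298336-77114=3221222
9. interest=⌊3221222·22/10000⌋=7086; principal=84370-7086=77284; balance=3221222-77284=3143938
10. interest=⌊3143938·22/10000⌋=6916; principal=84370-6916=77454; balance=3143938-77454=3066484
11. interest=⌊3066484·22/10000⌋=6746; principal=84370-6746=77624; balance=3066484-77624=2988860
12. interest=⌊2988860·22/10000⌋=6575; principal=84370-6575=77795; balance=2988860-77795=2911065
13. interest=⌊2911065·22/10000⌋=6404; principal=84370-6404=77966; balance=2911065-77966=2833099
14. interest=⌊2833099·22/10000⌋=6232; principal=84370-6232=78138; balance=2833099-78138=2754961
15. interest=⌊2754961·22/10000⌋=6060; principal=84370-6060=78310; balance=2754961-78310=2676651
16. interest=⌊2676651·22/10000⌋=5888; principal=84370-5888=78482; balance=2676651-78482=2598169
17. interest=⌊2598169·22/10000⌋=5715; principal=84370-5715=78655; balance=2598169-78655=2519514
18. interest=⌊2519514·22/10000⌋=5542; principal=84370-5542=78828; balance=2519514-78828=2440686
19. interest=⌊2440686·22/10000⌋=5369; principal=84370-5369=79001; balance=2440686-79001=2361685
20. interest=⌊2361685·22/10000⌋=5195; principal=84370-5195=79175; balance=2361685-79175=2282510
21. interest=⌊2282510·22/10000⌋=5021; principal=84370-5021=79349; balance=2282510-79349=2203161
22. interest=⌊2203161·22/10000⌋=4846; principal=84370-4846=79524; balance=2203161-79524=2123637
23. interest=⌊2123637·22/10000⌋=4672; principal=84370-4672=79698; balance=2123637-79698=2043939
24. interest=⌊2043939·22/10000⌋=4496; principal=84370-4496=79874; balance=2043939-79874=1964065
25. interest=⌊1964065·22/10000⌋=4320; principal=84370-4320=80050; balance=1964065-80050=1884015
26. interest=⌊1884015·22/10000⌋=4144; principal=84370-4144=80226; balance=1884015-80226=1803789
27. interest=⌊1803789·22/10000⌋=3968; principal=84370-3968=80402; balance=1803789-80402=1723387
28. interest=⌊1723387·22/10000⌋=3791; principal=84370-3791=80579; balance=1723387-80579=1642808
29. interest=⌊1642808·22/10000⌋=3614; principal=84370-3614=80756; balance=1642808-80756=1562052
30. interest=⌊1562052·22/10000⌋=3436; principal=84370-3436=80934; balance=1562052-80934=1481118
31. interest=⌊1481118·22/10000⌋=3258; principal=84370-3258=81112; balance=1481118-81112=1400006
32. interest=⌊1400006·22/10000⌋=3080; principal=84370-3080=81290; balance=1400006-81290=1318716
33. interest=⌊1318716·22/10000⌋=2901; principal=84370-2901=81469; balance=1318716-81469=1237247
34. interest=⌊1237247·22/10000⌋=2721; principal=84370-2721=81649; balance=1237247-81649=1155598
35. interest=⌊1155598·22/10000⌋=2542; principal=84370-2542=81828; balance=1155598-81828=1073770
36. interest=⌊1073770·22/10000⌋=2362; principal=84370-2362=82008; balance=1073770-82008=991762
37. interest=⌊991762·22/10000⌋=2181; principal=84370-2181=82189; balance=991762-82189=909573
38. interest=⌊909573·22/10000⌋=2001; principal=84370-2001=82369; balance=909573-82369=827204
39. interest=⌊827204·22/10000⌋=1819; principal=84370-1819=82551; balance=827204-82551=744653
40. interest=⌊744653·22/10000⌋=1638; principal=84370-1638=82732; balance=744653-82732=661921
41. interest=⌊661921·22/10000⌋=1456; principal=84370-1456=82914; balance=661921-82914=579007
42. interest=⌊579007·22/10000⌋=1273; principal=84370-1273=83097; balance=579007-83097=495910
43. interest=⌊495910·22/10000⌋=1091; principal=84370-1091=83279; balance=495910-83279=412631
44. interest=⌊412631·22/10000⌋=907; principal=84370-907=83463; balance=412631-83463=329168
45. interest=⌊329168·22/10000⌋=724; principal=84370-724=83646; balance=329168-83646=245522
46. interest=⌊245522·22/10000⌋=540; principal=84370-540=83830; balance=245522-83830=161692
47. interest=⌊161692·22/10000⌋=355; principal=84370-355=84015; balance=161692-84015=77677
48. interest=⌊77677·22/10000⌋=170; principal=min(84370-170,77677)=77677; balance=77677-77677=0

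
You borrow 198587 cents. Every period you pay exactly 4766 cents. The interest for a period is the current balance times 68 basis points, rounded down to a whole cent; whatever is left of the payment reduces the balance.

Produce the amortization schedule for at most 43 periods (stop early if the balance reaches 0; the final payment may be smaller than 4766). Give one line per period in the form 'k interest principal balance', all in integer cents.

1 1350 3416 195171
2 1327 3439 191732
3 1303 3463 188269
4 1280 3486 184783
5 1256 3510 181273
6 1232 3534 177739
7 1208 3558 174181
8 1184 3582 170599
9 1160 3606 166993
10 1135 3631 163362
11 1110 3656 159706
12 1086 3680 156026
13 1060 3706 152320
14 1035 3731 148589
15 1010 3756 144833
16 984 3782 141051
17 959 3807 137244
18 933 3833 133411
19 907 3859 129552
20 880 3886 125666
21 854 3912 121754
22 827 3939 117815
23 801 3965 113850
24 774 3992 109858
25 747 4019 105839
26 719 4047 101792
27 692 4074 97718
28 664 4102 93616
29 636 4130 89486
30 608 4158 85328
31 580 4186 81142
32 551 4215 76927
33 523 4243 72684
34 494 4272 68412
35 465 4301 64111
36 435 4331 59780
37 406 4360 55420
38 376 4390 51030
39 347 4419 46611
40 316 4450 42161
41 286 4480 37681
42 256 4510 33171
43 225 4541 28630

1. interest=⌊198587·68/10000⌋=1350; principal=4766-1350=3416; balance=198587-3416=195171
2. interest=⌊195171·68/10000⌋=1327; principal=4766-1327=3439; balance=195171-3439=191732
3. interest=⌊191732·68/10000⌋=1303; principal=4766-1303=3463; balance=191732-3463=188269
4. interest=⌊188269·68/10000⌋=1280; principal=4766-1280=3486; balance=188269-3486=184783
5. interest=⌊184783·68/10000⌋=1256; principal=4766-1256=3510; balance=184783-3510=181273
6. interest=⌊181273·68/10000⌋=1232; principal=4766-1232=3534; balance=181273-3534=177739
7. interest=⌊177739·68/10000⌋=1208; principal=4766-1208=3558; balance=177739-3558=174181
8. interest=⌊174181·68/10000⌋=1184; principal=4766-1184=3582; balance=174181-3582=170599
9. interest=⌊170599·68/10000⌋=1160; principal=4766-1160=3606; balance=170599-3606=166993
10. interest=⌊166993·68/10000⌋=1135; principal=4766-1135=3631; balance=166993-3631=163362
11. interest=⌊163362·68/10000⌋=1110; principal=4766-1110=3656; balance=163362-3656=159706
12. interest=⌊159706·68/10000⌋=1086; principal=4766-1086=3680; balance=159706-3680=156026
13. interest=⌊156026·68/10000⌋=1060; principal=4766-1060=3706; balance=156026-3706=152320
14. interest=⌊152320·68/10000⌋=1035; principal=4766-1035=3731; balance=152320-3731=148589
15. interest=⌊148589·68/10000⌋=1010; principal=4766-1010=3756; balance=148589-3756=144833
16. interest=⌊144833·68/10000⌋=984; principal=4766-984=3782; balance=144833-3782=141051
17. interest=⌊141051·68/10000⌋=959; principal=4766-959=3807; balance=141051-3807=137244
18. interest=⌊137244·68/10000⌋=933; principal=4766-933=3833; balance=137244-3833=133411
19. interest=⌊133411·68/10000⌋=907; principal=4766-907=3859; balance=133411-3859=129552
20. interest=⌊129552·68/10000⌋=880; principal=4766-880=3886; balance=129552-3886=125666
21. interest=⌊125666·68/10000⌋=854; principal=4766-854=3912; balance=125666-3912=121754
22. interest=⌊121754·68/10000⌋=827; principal=4766-827=3939; balance=121754-3939=117815
23. interest=⌊117815·68/10000⌋=801; principal=4766-801=3965; balance=117815-3965=113850
24. interest=⌊113850·68/10000⌋=774; principal=4766-774=3992; balance=113850-3992=109858
25. interest=⌊109858·68/10000⌋=747; principal=4766-747=4019; balance=109858-4019=105839
26. interest=⌊105839·68/10000⌋=719; principal=4766-719=4047; balance=105839-4047=101792
27. interest=⌊101792·68/10000⌋=692; principal=4766-692=4074; balance=101792-4074=97718
28. interest=⌊97718·68/10000⌋=664; principal=4766-664=4102; balance=97718-4102=93616
29. interest=⌊93616·68/10000⌋=636; principal=4766-636=4130; balance=93616-4130=89486
30. interest=⌊89486·68/10000⌋=608; principal=4766-608=4158; balance=89486-4158=85328
31. interest=⌊85328·68/10000⌋=580; principal=4766-580=4186; balance=85328-4186=81142
32. interest=⌊81142·68/10000⌋=551; principal=4766-551=4215; balance=81142-4215=76927
33. interest=⌊76927·68/10000⌋=523; principal=4766-523=4243; balance=76927-4243=72684
34. interest=⌊72684·68/10000⌋=494; principal=4766-494=4272; balance=72684-4272=68412
35. interest=⌊68412·68/10000⌋=465; principal=4766-465=4301; balance=68412-4301=64111
36. interest=⌊64111·68/10000⌋=435; principal=4766-435=4331; balance=64111-4331=59780
37. interest=⌊59780·68/10000⌋=406; principal=4766-406=4360; balance=59780-4360=55420
38. interest=⌊55420·68/10000⌋=376; principal=4766-376=4390; balance=55420-4390=51030
39. interest=⌊51030·68/10000⌋=347; principal=4766-347=4419; balance=51030-4419=46611
40. interest=⌊46611·68/10000⌋=316; principal=4766-316=4450; balance=46611-4450=42161
41. interest=⌊42161·68/10000⌋=286; principal=4766-286=4480; balance=42161-4480=37681
42. interest=⌊37681·68/10000⌋=256; principal=4766-256=4510; balance=37681-4510=33171
43. interest=⌊33171·68/10000⌋=225; principal=4766-225=4541; balance=33171-4541=28630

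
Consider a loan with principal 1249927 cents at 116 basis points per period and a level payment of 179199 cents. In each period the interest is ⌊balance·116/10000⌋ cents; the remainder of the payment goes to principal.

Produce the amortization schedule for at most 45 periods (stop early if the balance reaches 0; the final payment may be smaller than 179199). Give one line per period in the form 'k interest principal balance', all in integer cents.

1. interest=⌊1249927·116/10000⌋=14499; principal=179199-14499=164700; balance=1249927-164700=1085227
2. interest=⌊1085227·116/10000⌋=12588; principal=179199-12588=166611; balance=1085227-166611=918616
3. interest=⌊918616·116/10000⌋=10655; principal=179199-10655=168544; balance=918616-168544=750072
4. interest=⌊750072·116/10000⌋=8700; principal=179199-8700=170499; balance=750072-170499=579573
5. interest=⌊579573·116/10000⌋=6723; principal=179199-6723=172476; balance=579573-172476=407097
6. interest=⌊407097·116/10000⌋=4722; principal=179199-4722=174477; balance=407097-174477=232620
7. interest=⌊232620·116/10000⌋=2698; principal=179199-2698=176501; balance=232620-176501=56119
8. interest=⌊56119·116/10000⌋=650; principal=min(179199-650,56119)=56119; balance=56119-56119=0

1 14499 164700 1085227
2 12588 166611 918616
3 10655 168544 750072
4 8700 170499 579573
5 6723 172476 407097
6 4722 174477 232620
7 2698 176501 56119
8 650 56119 0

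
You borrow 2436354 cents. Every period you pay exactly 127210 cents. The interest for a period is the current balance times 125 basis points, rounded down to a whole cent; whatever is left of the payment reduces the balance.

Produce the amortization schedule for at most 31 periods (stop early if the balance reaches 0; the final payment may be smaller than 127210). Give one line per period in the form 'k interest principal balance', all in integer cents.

1. interest=⌊2436354·125/10000⌋=30454; principal=127210-30454=96756; balance=2436354-96756=2339598
2. interest=⌊2339598·125/10000⌋=29244; principal=127210-29244=97966; balance=2339598-97966=2241632
3. interest=⌊2241632·125/10000⌋=28020; principal=127210-28020=99190; balance=2241632-99190=2142442
4. interest=⌊2142442·125/10000⌋=26780; principal=127210-26780=100430; balance=2142442-100430=2042012
5. interest=⌊2042012·125/10000⌋=25525; principal=127210-25525=101685; balance=2042012-101685=1940327
6. interest=⌊1940327·125/10000⌋=24254; principal=127210-24254=102956; balance=1940327-102956=1837371
7. interest=⌊1837371·125/10000⌋=22967; principal=127210-22967=104243; balance=1837371-104243=1733128
8. interest=⌊1733128·125/10000⌋=21664; principal=127210-21664=105546; balance=1733128-105546=1627582
9. interest=⌊1627582·125/10000⌋=20344; principal=127210-20344=106866; balance=1627582-106866=1520716
10. interest=⌊1520716·125/10000⌋=19008; principal=127210-19008=108202; balance=1520716-108202=1412514
11. interest=⌊1412514·125/10000⌋=17656; principal=127210-17656=109554; balance=1412514-109554=1302960
12. interest=⌊1302960·125/10000⌋=16287; principal=127210-16287=110923; balance=1302960-110923=1192037
13. interest=⌊1192037·125/10000⌋=14900; principal=127210-14900=112310; balance=1192037-112310=1079727
14. interest=⌊1079727·125/10000⌋=13496; principal=127210-13496=113714; balance=1079727-113714=966013
15. interest=⌊966013·125/10000⌋=12075; principal=127210-12075=115135; balance=966013-115135=850878
16. interest=⌊850878·125/10000⌋=10635; principal=127210-10635=116575; balance=850878-116575=734303
17. interest=⌊734303·125/10000⌋=9178; principal=127210-9178=118032; balance=734303-118032=616271
18. interest=⌊616271·125/10000⌋=7703; principal=127210-7703=119507; balance=616271-119507=496764
19. interest=⌊496764·125/10000⌋=6209; principal=127210-6209=121001; balance=496764-121001=375763
20. interest=⌊375763·125/10000⌋=4697; principal=127210-4697=122513; balance=375763-122513=253250
21. interest=⌊253250·125/10000⌋=3165; principal=127210-3165=124045; balance=253250-124045=129205
22. interest=⌊129205·125/10000⌋=1615; principal=127210-1615=125595; balance=129205-125595=3610
23. interest=⌊3610·125/10000⌋=45; principal=min(127210-45,3610)=3610; balance=3610-3610=0

1 30454 96756 2339598
2 29244 97966 2241632
3 28020 99190 2142442
4 26780 100430 2042012
5 25525 101685 1940327
6 24254 102956 1837371
7 22967 104243 1733128
8 21664 105546 1627582
9 20344 106866 1520716
10 19008 108202 1412514
11 17656 109554 1302960
12 16287 110923 1192037
13 14900 112310 1079727
14 13496 113714 966013
15 12075 115135 850878
16 10635 116575 734303
17 9178 118032 616271
18 7703 119507 496764
19 6209 121001 375763
20 4697 122513 253250
21 3165 124045 129205
22 1615 125595 3610
23 45 3610 0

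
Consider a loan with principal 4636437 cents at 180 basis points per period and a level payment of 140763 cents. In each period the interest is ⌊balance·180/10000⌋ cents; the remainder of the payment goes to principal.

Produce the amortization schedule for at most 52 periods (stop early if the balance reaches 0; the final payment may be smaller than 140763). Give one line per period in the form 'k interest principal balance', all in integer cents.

1. interest=⌊4636437·180/10000⌋=83455; principal=140763-83455=57308; balance=4636437-57308=4579129
2. interest=⌊4579129·180/10000⌋=82424; principal=140763-82424=58339; balance=4579129-58339=4520790
3. interest=⌊4520790·180/10000⌋=81374; principal=140763-81374=59389; balance=4520790-59389=4461401
4. interest=⌊4461401·180/10000⌋=80305; principal=140763-80305=60458; balance=4461401-60458=4400943
5. interest=⌊4400943·180/10000⌋=79216; principal=140763-79216=61547; balance=4400943-61547=4339396
6. interest=⌊4339396·180/10000⌋=78109; principal=140763-78109=62654; balance=4339396-62654=4276742
7. interest=⌊4276742·180/10000⌋=76981; principal=140763-76981=63782; balance=4276742-63782=4212960
8. interest=⌊4212960·180/10000⌋=75833; principal=140763-75833=64930; balance=4212960-64930=4148030
9. interest=⌊4148030·180/10000⌋=74664; principal=140763-74664=66099; balance=4148030-66099=4081931
10. interest=⌊4081931·180/10000⌋=73474; principal=140763-73474=67289; balance=4081931-67289=4014642
11. interest=⌊4014642·180/10000⌋=72263; principal=140763-72263=68500; balance=4014642-68500=3946142
12. interest=⌊3946142·180/10000⌋=71030; principal=140763-71030=69733; balance=3946142-69733=3876409
13. interest=⌊3876409·180/10000⌋=69775; principal=140763-69775=70988; balance=3876409-70988=3805421
14. interest=⌊3805421·180/10000⌋=68497; principal=140763-68497=72266; balance=3805421-72266=3733155
15. interest=⌊3733155·180/10000⌋=67196; principal=140763-67196=73567; balance=3733155-73567=3659588
16. interest=⌊3659588·180/10000⌋=65872; principal=140763-65872=74891; balance=3659588-74891=3584697
17. interest=⌊3584697·180/10000⌋=64524; principal=140763-64524=76239; balance=3584697-76239=3508458
18. interest=⌊3508458·180/10000⌋=63152; principal=140763-63152=77611; balance=3508458-77611=3430847
19. interest=⌊3430847·180/10000⌋=61755; principal=140763-61755=79008; balance=3430847-79008=3351839
20. interest=⌊3351839·180/10000⌋=60333; principal=140763-60333=80430; balance=3351839-80430=3271409
21. interest=⌊3271409·180/10000⌋=58885; principal=140763-58885=81878; balance=3271409-81878=3189531
22. interest=⌊3189531·180/10000⌋=57411; principal=140763-57411=83352; balance=3189531-83352=3106179
23. interest=⌊3106179·180/10000⌋=55911; principal=140763-55911=84852; balance=3106179-84852=3021327
24. interest=⌊3021327·180/10000⌋=54383; principal=140763-54383=86380; balance=3021327-86380=2934947
25. interest=⌊2934947·180/10000⌋=52829; principal=140763-52829=87934; balance=2934947-87934=2847013
26. interest=⌊2847013·180/10000⌋=51246; principal=140763-51246=89517; balance=2847013-89517=2757496
27. interest=⌊2757496·180/10000⌋=49634; principal=140763-49634=91129; balance=2757496-91129=2666367
28. interest=⌊2666367·180/10000⌋=47994; principal=140763-47994=92769; balance=2666367-92769=2573598
29. interest=⌊2573598·180/10000⌋=46324; principal=140763-46324=94439; balance=2573598-94439=2479159
30. interest=⌊2479159·180/10000⌋=44624; principal=140763-44624=96139; balance=2479159-96139=2383020
31. interest=⌊2383020·180/10000⌋=42894; principal=140763-42894=97869; balance=2383020-97869=2285151
32. interest=⌊2285151·180/10000⌋=41132; principal=140763-41132=99631; balance=2285151-99631=2185520
33. interest=⌊2185520·180/10000⌋=39339; principal=140763-39339=101424; balance=2185520-101424=2084096
34. interest=⌊2084096·180/10000⌋=37513; principal=140763-37513=103250; balance=2084096-103250=1980846
35. interest=⌊1980846·180/10000⌋=35655; principal=140763-35655=105108; balance=1980846-105108=1875738
36. interest=⌊1875738·180/10000⌋=33763; principal=140763-33763=107000; balance=1875738-107000=1768738
37. interest=⌊1768738·180/10000⌋=31837; principal=140763-31837=108926; balance=1768738-108926=1659812
38. interest=⌊1659812·180/10000⌋=29876; principal=140763-29876=110887; balance=1659812-110887=1548925
39. interest=⌊1548925·180/10000⌋=27880; principal=140763-27880=112883; balance=1548925-112883=1436042
40. interest=⌊1436042·180/10000⌋=25848; principal=140763-25848=114915; balance=1436042-114915=1321127
41. interest=⌊1321127·180/10000⌋=23780; principal=140763-23780=116983; balance=1321127-116983=1204144
42. interest=⌊1204144·180/10000⌋=21674; principal=140763-21674=119089; balance=1204144-119089=1085055
43. interest=⌊1085055·180/10000⌋=19530; principal=140763-19530=121233; balance=1085055-121233=963822
44. interest=⌊963822·180/10000⌋=17348; principal=140763-17348=123415; balance=963822-123415=840407
45. interest=⌊840407·180/10000⌋=15127; principal=140763-15127=125636; balance=840407-125636=714771
46. interest=⌊714771·180/10000⌋=12865; principal=140763-12865=127898; balance=714771-127898=586873
47. interest=⌊586873·180/10000⌋=10563; principal=140763-10563=130200; balance=586873-130200=456673
48. interest=⌊456673·180/10000⌋=8220; principal=140763-8220=132543; balance=456673-132543=324130
49. interest=⌊324130·180/10000⌋=5834; principal=140763-5834=134929; balance=324130-134929=189201
50. interest=⌊189201·180/10000⌋=3405; principal=140763-3405=137358; balance=189201-137358=51843
51. interest=⌊51843·180/10000⌋=933; principal=min(140763-933,51843)=51843; balance=51843-51843=0

1 83455 57308 4579129
2 82424 58339 4520790
3 81374 59389 4461401
4 80305 60458 4400943
5 79216 61547 4339396
6 78109 62654 4276742
7 76981 63782 4212960
8 75833 64930 4148030
9 74664 66099 4081931
10 73474 67289 4014642
11 72263 68500 3946142
12 71030 69733 3876409
13 69775 70988 3805421
14 68497 72266 3733155
15 67196 73567 3659588
16 65872 74891 3584697
17 64524 76239 3508458
18 63152 77611 3430847
19 61755 79008 3351839
20 60333 80430 3271409
21 58885 81878 3189531
22 57411 83352 3106179
23 55911 84852 3021327
24 54383 86380 2934947
25 52829 87934 2847013
26 51246 89517 2757496
27 49634 91129 2666367
28 47994 92769 2573598
29 46324 94439 2479159
30 44624 96139 2383020
31 42894 97869 2285151
32 41132 99631 2185520
33 39339 101424 2084096
34 37513 103250 1980846
35 35655 105108 1875738
36 33763 107000 1768738
37 31837 108926 1659812
38 29876 110887 1548925
39 27880 112883 1436042
40 25848 114915 1321127
41 23780 116983 1204144
42 21674 119089 1085055
43 19530 121233 963822
44 17348 123415 840407
45 15127 125636 714771
46 12865 127898 586873
47 10563 130200 456673
48 8220 132543 324130
49 5834 134929 189201
50 3405 137358 51843
51 933 51843 0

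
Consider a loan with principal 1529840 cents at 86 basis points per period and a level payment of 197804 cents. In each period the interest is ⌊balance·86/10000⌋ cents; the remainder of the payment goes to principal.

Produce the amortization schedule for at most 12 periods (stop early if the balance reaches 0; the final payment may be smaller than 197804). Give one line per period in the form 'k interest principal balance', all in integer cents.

1. interest=⌊1529840·86/10000⌋=13156; principal=197804-13156=184648; balance=1529840-184648=1345192
2. interest=⌊1345192·86/10000⌋=11568; principal=197804-11568=186236; balance=1345192-186236=1158956
3. interest=⌊1158956·86/10000⌋=9967; principal=197804-9967=187837; balance=1158956-187837=971119
4. interest=⌊971119·86/10000⌋=8351; principal=197804-8351=189453; balance=971119-189453=781666
5. interest=⌊781666·86/10000⌋=6722; principal=197804-6722=191082; balance=781666-191082=590584
6. interest=⌊590584·86/10000⌋=5079; principal=197804-5079=192725; balance=590584-192725=397859
7. interest=⌊397859·86/10000⌋=3421; principal=197804-3421=194383; balance=397859-194383=203476
8. interest=⌊203476·86/10000⌋=1749; principal=197804-1749=196055; balance=203476-196055=7421
9. interest=⌊7421·86/10000⌋=63; principal=min(197804-63,7421)=7421; balance=7421-7421=0

1 13156 184648 1345192
2 11568 186236 1158956
3 9967 187837 971119
4 8351 189453 781666
5 6722 191082 590584
6 5079 192725 397859
7 3421 194383 203476
8 1749 196055 7421
9 63 7421 0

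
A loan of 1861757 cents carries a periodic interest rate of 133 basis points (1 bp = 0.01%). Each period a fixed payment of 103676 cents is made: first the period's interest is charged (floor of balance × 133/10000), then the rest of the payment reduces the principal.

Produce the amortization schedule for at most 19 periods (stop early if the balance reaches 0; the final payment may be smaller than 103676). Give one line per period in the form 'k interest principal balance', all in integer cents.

1 24761 78915 1782842
2 23711 79965 1702877
3 22648 81028 1621849
4 21570 82106 1539743
5 20478 83198 1456545
6 19372 84304 1372241
7 18250 85426 1286815
8 17114 86562 1200253
9 15963 87713 1112540
10 14796 88880 1023660
11 13614 90062 933598
12 12416 91260 842338
13 11203 92473 749865
14 9973 93703 656162
15 8726 94950 561212
16 7464 96212 465000
17 6184 97492 367508
18 4887 98789 268719
19 3573 100103 168616

1. interest=⌊1861757·133/10000⌋=24761; principal=103676-24761=78915; balance=1861757-78915=1782842
2. interest=⌊1782842·133/10000⌋=23711; principal=103676-23711=79965; balance=1782842-79965=1702877
3. interest=⌊1702877·133/10000⌋=22648; principal=103676-22648=81028; balance=1702877-81028=1621849
4. interest=⌊1621849·133/10000⌋=21570; principal=103676-21570=82106; balance=1621849-82106=1539743
5. interest=⌊1539743·133/10000⌋=20478; principal=103676-20478=83198; balance=1539743-83198=1456545
6. interest=⌊1456545·133/10000⌋=19372; principal=103676-19372=84304; balance=1456545-84304=1372241
7. interest=⌊1372241·133/10000⌋=18250; principal=103676-18250=85426; balance=1372241-85426=1286815
8. interest=⌊1286815·133/10000⌋=17114; principal=103676-17114=86562; balance=1286815-86562=1200253
9. interest=⌊1200253·133/10000⌋=15963; principal=103676-15963=87713; balance=1200253-87713=1112540
10. interest=⌊1112540·133/10000⌋=14796; principal=103676-14796=88880; balance=1112540-88880=1023660
11. interest=⌊1023660·133/10000⌋=13614; principal=103676-13614=90062; balance=1023660-90062=933598
12. interest=⌊933598·133/10000⌋=12416; principal=103676-12416=91260; balance=933598-91260=842338
13. interest=⌊842338·133/10000⌋=11203; principal=103676-11203=92473; balance=842338-92473=749865
14. interest=⌊749865·133/10000⌋=9973; principal=103676-9973=93703; balance=749865-93703=656162
15. interest=⌊656162·133/10000⌋=8726; principal=103676-8726=94950; balance=656162-94950=561212
16. interest=⌊561212·133/10000⌋=7464; principal=103676-7464=96212; balance=561212-96212=465000
17. interest=⌊465000·133/10000⌋=6184; principal=103676-6184=97492; balance=465000-97492=367508
18. interest=⌊367508·133/10000⌋=4887; principal=103676-4887=98789; balance=367508-98789=268719
19. interest=⌊268719·133/10000⌋=3573; principal=103676-3573=100103; balance=268719-100103=168616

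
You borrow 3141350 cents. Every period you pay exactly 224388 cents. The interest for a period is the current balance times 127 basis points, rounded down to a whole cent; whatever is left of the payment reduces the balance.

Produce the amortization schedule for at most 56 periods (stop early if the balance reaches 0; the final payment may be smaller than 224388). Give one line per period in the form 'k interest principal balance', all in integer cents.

1. interest=⌊3141350·127/10000⌋=39895; principal=224388-39895=184493; balance=3141350-184493=2956857
2. interest=⌊2956857·127/10000⌋=37552; principal=224388-37552=186836; balance=2956857-186836=2770021
3. interest=⌊2770021·127/10000⌋=35179; principal=224388-35179=189209; balance=2770021-189209=2580812
4. interest=⌊2580812·127/10000⌋=32776; principal=224388-32776=191612; balance=2580812-191612=2389200
5. interest=⌊2389200·127/10000⌋=30342; principal=224388-30342=194046; balance=2389200-194046=2195154
6. interest=⌊2195154·127/10000⌋=27878; principal=224388-27878=196510; balance=2195154-196510=1998644
7. interest=⌊1998644·127/10000⌋=25382; principal=224388-25382=199006; balance=1998644-199006=1799638
8. interest=⌊1799638·127/10000⌋=22855; principal=224388-22855=201533; balance=1799638-201533=1598105
9. interest=⌊1598105·127/10000⌋=20295; principal=224388-20295=204093; balance=1598105-204093=1394012
10. interest=⌊1394012·127/10000⌋=17703; principal=224388-17703=206685; balance=1394012-206685=1187327
11. interest=⌊1187327·127/10000⌋=15079; principal=224388-15079=209309; balance=1187327-209309=978018
12. interest=⌊978018·127/10000⌋=12420; principal=224388-12420=211968; balance=978018-211968=766050
13. interest=⌊766050·127/10000⌋=9728; principal=224388-9728=214660; balance=766050-214660=551390
14. interest=⌊551390·127/10000⌋=7002; principal=224388-7002=217386; balance=551390-217386=334004
15. interest=⌊334004·127/10000⌋=4241; principal=224388-4241=220147; balance=334004-220147=113857
16. interest=⌊113857·127/10000⌋=1445; principal=min(224388-1445,113857)=113857; balance=113857-113857=0

1 39895 184493 2956857
2 37552 186836 2770021
3 35179 189209 2580812
4 32776 191612 2389200
5 30342 194046 2195154
6 27878 196510 1998644
7 25382 199006 1799638
8 22855 201533 1598105
9 20295 204093 1394012
10 17703 206685 1187327
11 15079 209309 978018
12 12420 211968 766050
13 9728 214660 551390
14 7002 217386 334004
15 4241 220147 113857
16 1445 113857 0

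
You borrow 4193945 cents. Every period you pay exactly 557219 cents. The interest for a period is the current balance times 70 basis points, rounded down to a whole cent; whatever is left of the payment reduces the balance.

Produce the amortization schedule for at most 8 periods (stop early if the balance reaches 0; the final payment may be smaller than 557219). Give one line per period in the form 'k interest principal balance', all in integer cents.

1 29357 527862 3666083
2 25662 531557 3134526
3 21941 535278 2599248
4 18194 539025 2060223
5 14421 542798 1517425
6 10621 546598 970827
7 6795 550424 420403
8 2942 420403 0

1. interest=⌊4193945·70/10000⌋=29357; principal=557219-29357=527862; balance=4193945-527862=3666083
2. interest=⌊3666083·70/10000⌋=25662; principal=557219-25662=531557; balance=3666083-531557=3134526
3. interest=⌊3134526·70/10000⌋=21941; principal=557219-21941=535278; balance=3134526-535278=2599248
4. interest=⌊2599248·70/10000⌋=18194; principal=557219-18194=539025; balance=2599248-539025=2060223
5. interest=⌊2060223·70/10000⌋=14421; principal=557219-14421=542798; balance=2060223-542798=1517425
6. interest=⌊1517425·70/10000⌋=10621; principal=557219-10621=546598; balance=1517425-546598=970827
7. interest=⌊970827·70/10000⌋=6795; principal=557219-6795=550424; balance=970827-550424=420403
8. interest=⌊420403·70/10000⌋=2942; principal=min(557219-2942,420403)=420403; balance=420403-420403=0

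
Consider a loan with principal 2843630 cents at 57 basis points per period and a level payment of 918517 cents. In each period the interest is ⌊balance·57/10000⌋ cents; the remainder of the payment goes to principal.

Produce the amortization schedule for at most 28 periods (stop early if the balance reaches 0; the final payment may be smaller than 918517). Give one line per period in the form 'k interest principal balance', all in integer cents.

1 16208 902309 1941321
2 11065 907452 1033869
3 5893 912624 121245
4 691 121245 0

1. interest=⌊2843630·57/10000⌋=16208; principal=918517-16208=902309; balance=2843630-902309=1941321
2. interest=⌊1941321·57/10000⌋=11065; principal=918517-11065=907452; balance=1941321-907452=1033869
3. interest=⌊1033869·57/10000⌋=5893; principal=918517-5893=912624; balance=1033869-912624=121245
4. interest=⌊121245·57/10000⌋=691; principal=min(918517-691,121245)=121245; balance=121245-121245=0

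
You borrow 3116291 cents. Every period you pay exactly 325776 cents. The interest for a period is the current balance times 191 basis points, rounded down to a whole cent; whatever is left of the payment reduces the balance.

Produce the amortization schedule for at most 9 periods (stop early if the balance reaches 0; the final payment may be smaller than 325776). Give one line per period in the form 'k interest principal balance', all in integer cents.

1. interest=⌊3116291·191/10000⌋=59521; principal=325776-59521=266255; balance=3116291-266255=2850036
2. interest=⌊2850036·191/10000⌋=54435; principal=325776-54435=271341; balance=2850036-271341=2578695
3. interest=⌊2578695·191/10000⌋=49253; principal=325776-49253=276523; balance=2578695-276523=2302172
4. interest=⌊2302172·191/10000⌋=43971; principal=325776-43971=281805; balance=2302172-281805=2020367
5. interest=⌊2020367·191/10000⌋=38589; principal=325776-38589=287187; balance=2020367-287187=1733180
6. interest=⌊1733180·191/10000⌋=33103; principal=325776-33103=292673; balance=1733180-292673=1440507
7. interest=⌊1440507·191/10000⌋=27513; principal=325776-27513=298263; balance=1440507-298263=1142244
8. interest=⌊1142244·191/10000⌋=21816; principal=325776-21816=303960; balance=1142244-303960=838284
9. interest=⌊838284·191/10000⌋=16011; principal=325776-16011=309765; balance=838284-309765=528519

1 59521 266255 2850036
2 54435 271341 2578695
3 49253 276523 2302172
4 43971 281805 2020367
5 38589 287187 1733180
6 33103 292673 1440507
7 27513 298263 1142244
8 21816 303960 838284
9 16011 309765 528519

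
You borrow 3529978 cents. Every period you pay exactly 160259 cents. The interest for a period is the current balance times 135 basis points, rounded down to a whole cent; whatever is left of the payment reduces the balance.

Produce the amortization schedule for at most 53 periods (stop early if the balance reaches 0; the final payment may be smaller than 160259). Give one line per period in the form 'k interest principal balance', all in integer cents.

1. interest=⌊3529978·135/10000⌋=47654; principal=160259-47654=112605; balance=3529978-112605=3417373
2. interest=⌊3417373·135/10000⌋=46134; principal=160259-46134=114125; balance=3417373-114125=3303248
3. interest=⌊3303248·135/10000⌋=44593; principal=160259-44593=115666; balance=3303248-115666=3187582
4. interest=⌊3187582·135/10000⌋=43032; principal=160259-43032=117227; balance=3187582-117227=3070355
5. interest=⌊3070355·135/10000⌋=41449; principal=160259-41449=118810; balance=3070355-118810=2951545
6. interest=⌊2951545·135/10000⌋=39845; principal=160259-39845=120414; balance=2951545-120414=2831131
7. interest=⌊2831131·135/10000⌋=38220; principal=160259-38220=122039; balance=2831131-122039=2709092
8. interest=⌊2709092·135/10000⌋=36572; principal=160259-36572=123687; balance=2709092-123687=2585405
9. interest=⌊2585405·135/10000⌋=34902; principal=160259-34902=125357; balance=2585405-125357=2460048
10. interest=⌊2460048·135/10000⌋=33210; principal=160259-33210=127049; balance=2460048-127049=2332999
11. interest=⌊2332999·135/10000⌋=31495; principal=160259-31495=128764; balance=2332999-128764=2204235
12. interest=⌊2204235·135/10000⌋=29757; principal=160259-29757=130502; balance=2204235-130502=2073733
13. interest=⌊2073733·135/10000⌋=27995; principal=160259-27995=132264; balance=2073733-132264=1941469
14. interest=⌊1941469·135/10000⌋=26209; principal=160259-26209=134050; balance=1941469-134050=1807419
15. interest=⌊1807419·135/10000⌋=24400; principal=160259-24400=135859; balance=1807419-135859=1671560
16. interest=⌊1671560·135/10000⌋=22566; principal=160259-22566=137693; balance=1671560-137693=1533867
17. interest=⌊1533867·135/10000⌋=20707; principal=160259-20707=139552; balance=1533867-139552=1394315
18. interest=⌊1394315·135/10000⌋=18823; principal=160259-18823=141436; balance=1394315-141436=1252879
19. interest=⌊1252879·135/10000⌋=16913; principal=160259-16913=143346; balance=1252879-143346=1109533
20. interest=⌊1109533·135/10000⌋=14978; principal=160259-14978=145281; balance=1109533-145281=964252
21. interest=⌊964252·135/10000⌋=13017; principal=160259-13017=147242; balance=964252-147242=817010
22. interest=⌊817010·135/10000⌋=11029; principal=160259-11029=149230; balance=817010-149230=667780
23. interest=⌊667780·135/10000⌋=9015; principal=160259-9015=151244; balance=667780-151244=516536
24. interest=⌊516536·135/10000⌋=6973; principal=160259-6973=153286; balance=516536-153286=363250
25. interest=⌊363250·135/10000⌋=4903; principal=160259-4903=155356; balance=363250-155356=207894
26. interest=⌊207894·135/10000⌋=2806; principal=160259-2806=157453; balance=207894-157453=50441
27. interest=⌊50441·135/10000⌋=680; principal=min(160259-680,50441)=50441; balance=50441-50441=0

1 47654 112605 3417373
2 46134 114125 3303248
3 44593 115666 3187582
4 43032 117227 3070355
5 41449 118810 2951545
6 39845 120414 2831131
7 38220 122039 2709092
8 36572 123687 2585405
9 34902 125357 2460048
10 33210 127049 2332999
11 31495 128764 2204235
12 29757 130502 2073733
13 27995 132264 1941469
14 26209 134050 1807419
15 24400 135859 1671560
16 22566 137693 1533867
17 20707 139552 1394315
18 18823 141436 1252879
19 16913 143346 1109533
20 14978 145281 964252
21 13017 147242 817010
22 11029 149230 667780
23 9015 151244 516536
24 6973 153286 363250
25 4903 155356 207894
26 2806 157453 50441
27 680 50441 0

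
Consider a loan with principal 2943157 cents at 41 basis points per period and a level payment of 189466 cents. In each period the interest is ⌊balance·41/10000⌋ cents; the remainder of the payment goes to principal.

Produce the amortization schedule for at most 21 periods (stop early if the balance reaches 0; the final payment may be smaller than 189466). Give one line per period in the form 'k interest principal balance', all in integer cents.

1 12066 177400 2765757
2 11339 178127 2587630
3 10609 178857 2408773
4 9875 179591 2229182
5 9139 180327 2048855
6 8400 181066 1867789
7 7657 181809 1685980
8 6912 182554 1503426
9 6164 183302 1320124
10 5412 184054 1136070
11 4657 184809 951261
12 3900 185566 765695
13 3139 186327 579368
14 2375 187091 392277
15 1608 187858 204419
16 838 188628 15791
17 64 15791 0

1. interest=⌊2943157·41/10000⌋=12066; principal=189466-12066=177400; balance=2943157-177400=2765757
2. interest=⌊2765757·41/10000⌋=11339; principal=189466-11339=178127; balance=2765757-178127=2587630
3. interest=⌊2587630·41/10000⌋=10609; principal=189466-10609=178857; balance=2587630-178857=2408773
4. interest=⌊2408773·41/10000⌋=9875; principal=189466-9875=179591; balance=2408773-179591=2229182
5. interest=⌊2229182·41/10000⌋=9139; principal=189466-9139=180327; balance=2229182-180327=2048855
6. interest=⌊2048855·41/10000⌋=8400; principal=189466-8400=181066; balance=2048855-181066=1867789
7. interest=⌊1867789·41/10000⌋=7657; principal=189466-7657=181809; balance=1867789-181809=1685980
8. interest=⌊1685980·41/10000⌋=6912; principal=189466-6912=182554; balance=1685980-182554=1503426
9. interest=⌊1503426·41/10000⌋=6164; principal=189466-6164=183302; balance=1503426-183302=1320124
10. interest=⌊1320124·41/10000⌋=5412; principal=189466-5412=184054; balance=1320124-184054=1136070
11. interest=⌊1136070·41/10000⌋=4657; principal=189466-4657=184809; balance=1136070-184809=951261
12. interest=⌊951261·41/10000⌋=3900; principal=189466-3900=185566; balance=951261-185566=765695
13. interest=⌊765695·41/10000⌋=3139; principal=189466-3139=186327; balance=765695-186327=579368
14. interest=⌊579368·41/10000⌋=2375; principal=189466-2375=187091; balance=579368-187091=392277
15. interest=⌊392277·41/10000⌋=1608; principal=189466-1608=187858; balance=392277-187858=204419
16. interest=⌊204419·41/10000⌋=838; principal=189466-838=188628; balance=204419-188628=15791
17. interest=⌊15791·41/10000⌋=64; principal=min(189466-64,15791)=15791; balance=15791-15791=0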